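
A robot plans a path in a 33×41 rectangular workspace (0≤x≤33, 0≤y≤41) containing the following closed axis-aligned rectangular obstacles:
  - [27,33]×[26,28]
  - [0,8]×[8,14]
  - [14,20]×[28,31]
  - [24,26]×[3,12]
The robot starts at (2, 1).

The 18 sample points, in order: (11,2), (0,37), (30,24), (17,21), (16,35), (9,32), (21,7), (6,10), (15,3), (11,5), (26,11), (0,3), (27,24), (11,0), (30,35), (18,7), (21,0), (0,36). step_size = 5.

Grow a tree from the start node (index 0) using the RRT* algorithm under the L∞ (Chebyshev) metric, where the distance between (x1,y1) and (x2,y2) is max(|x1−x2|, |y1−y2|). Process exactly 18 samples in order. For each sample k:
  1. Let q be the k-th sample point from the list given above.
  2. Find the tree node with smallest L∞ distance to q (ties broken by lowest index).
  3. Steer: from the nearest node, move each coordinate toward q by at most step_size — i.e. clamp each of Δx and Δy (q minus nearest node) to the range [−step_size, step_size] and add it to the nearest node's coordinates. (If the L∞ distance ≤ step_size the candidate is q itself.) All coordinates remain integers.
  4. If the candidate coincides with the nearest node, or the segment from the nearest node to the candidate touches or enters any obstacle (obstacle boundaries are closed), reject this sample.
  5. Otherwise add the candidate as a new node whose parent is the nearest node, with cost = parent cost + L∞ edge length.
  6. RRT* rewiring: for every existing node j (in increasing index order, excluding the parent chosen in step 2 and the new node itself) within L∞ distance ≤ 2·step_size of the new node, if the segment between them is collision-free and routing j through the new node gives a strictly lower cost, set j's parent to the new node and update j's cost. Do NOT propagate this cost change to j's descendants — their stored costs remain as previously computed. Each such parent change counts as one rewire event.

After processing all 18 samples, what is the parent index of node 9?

1. q=(11,2) nearest=0 d=9 new=(7,2) → add node 1 parent=0 cost=5
2. q=(0,37) nearest=1 d=35 new=(2,7) → add node 2 parent=1 cost=10
3. q=(30,24) nearest=1 d=23 new=(12,7) → add node 3 parent=1 cost=10
4. q=(17,21) nearest=3 d=14 new=(17,12) → add node 4 parent=3 cost=15
5. q=(16,35) nearest=4 d=23 new=(16,17) → add node 5 parent=4 cost=20
6. q=(9,32) nearest=5 d=15 new=(11,22) → add node 6 parent=5 cost=25
7. q=(21,7) nearest=4 d=5 new=(21,7) → add node 7 parent=4 cost=20
8. q=(6,10) nearest=2 d=4 new=(6,10) → blocked by [0,8]×[8,14], reject
9. q=(15,3) nearest=3 d=4 new=(15,3) → add node 8 parent=3 cost=14
10. q=(11,5) nearest=3 d=2 new=(11,5) → add node 9 parent=3 cost=12
11. q=(26,11) nearest=7 d=5 new=(26,11) → blocked by [24,26]×[3,12], reject
12. q=(0,3) nearest=0 d=2 new=(0,3) → add node 10 parent=0 cost=2; rewire 2→10 (6<10)
13. q=(27,24) nearest=5 d=11 new=(21,22) → add node 11 parent=5 cost=25
14. q=(11,0) nearest=1 d=4 new=(11,0) → add node 12 parent=1 cost=9; rewire 7→12 (19<20); rewire 8→12 (13<14)
15. q=(30,35) nearest=11 d=13 new=(26,27) → add node 13 parent=11 cost=30
16. q=(18,7) nearest=7 d=3 new=(18,7) → add node 14 parent=7 cost=22
17. q=(21,0) nearest=8 d=6 new=(20,0) → add node 15 parent=8 cost=18
18. q=(0,36) nearest=6 d=14 new=(6,27) → add node 16 parent=6 cost=30

Parent of node 9: 3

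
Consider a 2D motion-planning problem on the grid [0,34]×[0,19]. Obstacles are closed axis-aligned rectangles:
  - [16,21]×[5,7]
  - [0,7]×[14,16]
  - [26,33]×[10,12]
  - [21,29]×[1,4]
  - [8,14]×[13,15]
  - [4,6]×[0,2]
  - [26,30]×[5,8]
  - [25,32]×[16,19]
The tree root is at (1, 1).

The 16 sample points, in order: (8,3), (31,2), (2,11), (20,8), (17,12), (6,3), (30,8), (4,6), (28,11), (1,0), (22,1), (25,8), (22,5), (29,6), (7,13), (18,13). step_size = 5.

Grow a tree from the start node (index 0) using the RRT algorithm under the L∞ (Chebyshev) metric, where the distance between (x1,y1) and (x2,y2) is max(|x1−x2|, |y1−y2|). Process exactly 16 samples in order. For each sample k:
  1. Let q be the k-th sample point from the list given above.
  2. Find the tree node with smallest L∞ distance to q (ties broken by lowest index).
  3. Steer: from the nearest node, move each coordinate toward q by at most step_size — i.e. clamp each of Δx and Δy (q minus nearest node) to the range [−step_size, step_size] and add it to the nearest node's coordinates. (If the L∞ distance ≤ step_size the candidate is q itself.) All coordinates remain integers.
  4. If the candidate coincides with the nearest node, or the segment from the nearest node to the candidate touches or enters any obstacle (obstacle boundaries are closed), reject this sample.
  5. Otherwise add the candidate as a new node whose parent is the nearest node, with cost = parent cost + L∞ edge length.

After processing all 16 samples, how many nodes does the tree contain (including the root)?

1. q=(8,3) nearest=0 d=7 new=(6,3) → add node 1 parent=0 cost=5
2. q=(31,2) nearest=1 d=25 new=(11,2) → add node 2 parent=1 cost=10
3. q=(2,11) nearest=1 d=8 new=(2,8) → add node 3 parent=1 cost=10
4. q=(20,8) nearest=2 d=9 new=(16,7) → blocked by [16,21]×[5,7], reject
5. q=(17,12) nearest=2 d=10 new=(16,7) → blocked by [16,21]×[5,7], reject
6. q=(6,3) nearest=1 d=0 → coincident, reject
7. q=(30,8) nearest=2 d=19 new=(16,7) → blocked by [16,21]×[5,7], reject
8. q=(4,6) nearest=3 d=2 new=(4,6) → add node 4 parent=3 cost=12
9. q=(28,11) nearest=2 d=17 new=(16,7) → blocked by [16,21]×[5,7], reject
10. q=(1,0) nearest=0 d=1 new=(1,0) → add node 5 parent=0 cost=1
11. q=(22,1) nearest=2 d=11 new=(16,1) → add node 6 parent=2 cost=15
12. q=(25,8) nearest=6 d=9 new=(21,6) → blocked by [16,21]×[5,7], reject
13. q=(22,5) nearest=6 d=6 new=(21,5) → blocked by [16,21]×[5,7], reject
14. q=(29,6) nearest=6 d=13 new=(21,6) → blocked by [16,21]×[5,7], reject
15. q=(7,13) nearest=3 d=5 new=(7,13) → add node 7 parent=3 cost=15
16. q=(18,13) nearest=2 d=11 new=(16,7) → blocked by [16,21]×[5,7], reject

Node count: 8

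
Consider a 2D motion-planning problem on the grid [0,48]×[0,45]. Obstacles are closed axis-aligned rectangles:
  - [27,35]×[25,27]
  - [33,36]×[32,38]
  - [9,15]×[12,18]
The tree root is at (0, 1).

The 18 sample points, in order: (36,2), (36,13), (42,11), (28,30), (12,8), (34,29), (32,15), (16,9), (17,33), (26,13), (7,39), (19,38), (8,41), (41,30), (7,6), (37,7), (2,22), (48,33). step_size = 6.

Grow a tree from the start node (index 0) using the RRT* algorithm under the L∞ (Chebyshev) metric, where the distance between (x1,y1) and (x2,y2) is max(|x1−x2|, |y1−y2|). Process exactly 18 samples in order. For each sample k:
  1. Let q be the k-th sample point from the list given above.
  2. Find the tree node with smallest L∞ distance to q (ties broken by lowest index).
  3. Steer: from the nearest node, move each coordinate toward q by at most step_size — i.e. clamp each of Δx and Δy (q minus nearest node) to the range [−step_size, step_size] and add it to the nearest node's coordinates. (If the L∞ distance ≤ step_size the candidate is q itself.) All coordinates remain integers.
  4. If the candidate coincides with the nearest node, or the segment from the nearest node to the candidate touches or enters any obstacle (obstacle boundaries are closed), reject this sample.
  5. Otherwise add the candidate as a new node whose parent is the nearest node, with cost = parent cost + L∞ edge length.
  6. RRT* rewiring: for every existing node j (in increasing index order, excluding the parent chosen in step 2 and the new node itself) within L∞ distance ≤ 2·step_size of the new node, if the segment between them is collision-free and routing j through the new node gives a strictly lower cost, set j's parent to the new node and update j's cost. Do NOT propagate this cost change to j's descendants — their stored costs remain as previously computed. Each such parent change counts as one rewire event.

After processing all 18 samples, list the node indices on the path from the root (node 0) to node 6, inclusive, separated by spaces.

1. q=(36,2) nearest=0 d=36 new=(6,2) → add node 1 parent=0 cost=6
2. q=(36,13) nearest=1 d=30 new=(12,8) → add node 2 parent=1 cost=12
3. q=(42,11) nearest=2 d=30 new=(18,11) → add node 3 parent=2 cost=18
4. q=(28,30) nearest=3 d=19 new=(24,17) → add node 4 parent=3 cost=24
5. q=(12,8) nearest=2 d=0 → coincident, reject
6. q=(34,29) nearest=4 d=12 new=(30,23) → add node 5 parent=4 cost=30
7. q=(32,15) nearest=4 d=8 new=(30,15) → add node 6 parent=4 cost=30
8. q=(16,9) nearest=3 d=2 new=(16,9) → add node 7 parent=3 cost=20
9. q=(17,33) nearest=5 d=13 new=(24,29) → blocked by [27,35]×[25,27], reject
10. q=(26,13) nearest=4 d=4 new=(26,13) → add node 8 parent=4 cost=28
11. q=(7,39) nearest=4 d=22 new=(18,23) → add node 9 parent=4 cost=30
12. q=(19,38) nearest=5 d=15 new=(24,29) → blocked by [27,35]×[25,27], reject
13. q=(8,41) nearest=9 d=18 new=(12,29) → add node 10 parent=9 cost=36
14. q=(41,30) nearest=5 d=11 new=(36,29) → blocked by [27,35]×[25,27], reject
15. q=(7,6) nearest=1 d=4 new=(7,6) → add node 11 parent=1 cost=10; rewire 7→11 (19<20)
16. q=(37,7) nearest=6 d=8 new=(36,9) → add node 12 parent=6 cost=36
17. q=(2,22) nearest=10 d=10 new=(6,23) → add node 13 parent=10 cost=42
18. q=(48,33) nearest=5 d=18 new=(36,29) → blocked by [27,35]×[25,27], reject

Path: 0 1 2 3 4 6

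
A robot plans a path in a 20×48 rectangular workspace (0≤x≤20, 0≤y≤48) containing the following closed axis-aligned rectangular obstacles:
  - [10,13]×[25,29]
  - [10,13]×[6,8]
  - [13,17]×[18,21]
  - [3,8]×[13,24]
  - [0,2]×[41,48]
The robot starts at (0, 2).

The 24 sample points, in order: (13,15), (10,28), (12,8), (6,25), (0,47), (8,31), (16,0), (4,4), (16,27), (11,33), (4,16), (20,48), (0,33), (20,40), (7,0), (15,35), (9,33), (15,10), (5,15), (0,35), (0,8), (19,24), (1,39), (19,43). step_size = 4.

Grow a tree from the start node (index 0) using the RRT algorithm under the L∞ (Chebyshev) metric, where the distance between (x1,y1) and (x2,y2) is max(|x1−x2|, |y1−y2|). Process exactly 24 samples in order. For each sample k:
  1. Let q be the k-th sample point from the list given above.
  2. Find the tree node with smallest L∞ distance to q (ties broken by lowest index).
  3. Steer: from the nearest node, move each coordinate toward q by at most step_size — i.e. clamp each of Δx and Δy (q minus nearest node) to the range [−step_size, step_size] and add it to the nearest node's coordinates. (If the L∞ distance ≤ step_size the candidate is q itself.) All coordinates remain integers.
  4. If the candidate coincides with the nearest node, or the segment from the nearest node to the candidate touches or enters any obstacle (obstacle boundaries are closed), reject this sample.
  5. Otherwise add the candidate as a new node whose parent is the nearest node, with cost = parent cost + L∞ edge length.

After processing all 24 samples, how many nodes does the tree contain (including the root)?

1. q=(13,15) nearest=0 d=13 new=(4,6) → add node 1 parent=0 cost=4
2. q=(10,28) nearest=1 d=22 new=(8,10) → add node 2 parent=1 cost=8
3. q=(12,8) nearest=2 d=4 new=(12,8) → blocked by [10,13]×[6,8], reject
4. q=(6,25) nearest=2 d=15 new=(6,14) → blocked by [3,8]×[13,24], reject
5. q=(0,47) nearest=2 d=37 new=(4,14) → blocked by [3,8]×[13,24], reject
6. q=(8,31) nearest=2 d=21 new=(8,14) → blocked by [3,8]×[13,24], reject
7. q=(16,0) nearest=2 d=10 new=(12,6) → blocked by [10,13]×[6,8], reject
8. q=(4,4) nearest=1 d=2 new=(4,4) → add node 3 parent=1 cost=6
9. q=(16,27) nearest=2 d=17 new=(12,14) → add node 4 parent=2 cost=12
10. q=(11,33) nearest=4 d=19 new=(11,18) → add node 5 parent=4 cost=16
11. q=(4,16) nearest=2 d=6 new=(4,14) → blocked by [3,8]×[13,24], reject
12. q=(20,48) nearest=5 d=30 new=(15,22) → blocked by [13,17]×[18,21], reject
13. q=(0,33) nearest=5 d=15 new=(7,22) → blocked by [3,8]×[13,24], reject
14. q=(20,40) nearest=5 d=22 new=(15,22) → blocked by [13,17]×[18,21], reject
15. q=(7,0) nearest=3 d=4 new=(7,0) → add node 6 parent=3 cost=10
16. q=(15,35) nearest=5 d=17 new=(15,22) → blocked by [13,17]×[18,21], reject
17. q=(9,33) nearest=5 d=15 new=(9,22) → add node 7 parent=5 cost=20
18. q=(15,10) nearest=4 d=4 new=(15,10) → add node 8 parent=4 cost=16
19. q=(5,15) nearest=2 d=5 new=(5,14) → blocked by [3,8]×[13,24], reject
20. q=(0,35) nearest=7 d=13 new=(5,26) → blocked by [3,8]×[13,24], reject
21. q=(0,8) nearest=1 d=4 new=(0,8) → add node 9 parent=1 cost=8
22. q=(19,24) nearest=5 d=8 new=(15,22) → blocked by [13,17]×[18,21], reject
23. q=(1,39) nearest=7 d=17 new=(5,26) → blocked by [3,8]×[13,24], reject
24. q=(19,43) nearest=7 d=21 new=(13,26) → blocked by [10,13]×[25,29], reject

Node count: 10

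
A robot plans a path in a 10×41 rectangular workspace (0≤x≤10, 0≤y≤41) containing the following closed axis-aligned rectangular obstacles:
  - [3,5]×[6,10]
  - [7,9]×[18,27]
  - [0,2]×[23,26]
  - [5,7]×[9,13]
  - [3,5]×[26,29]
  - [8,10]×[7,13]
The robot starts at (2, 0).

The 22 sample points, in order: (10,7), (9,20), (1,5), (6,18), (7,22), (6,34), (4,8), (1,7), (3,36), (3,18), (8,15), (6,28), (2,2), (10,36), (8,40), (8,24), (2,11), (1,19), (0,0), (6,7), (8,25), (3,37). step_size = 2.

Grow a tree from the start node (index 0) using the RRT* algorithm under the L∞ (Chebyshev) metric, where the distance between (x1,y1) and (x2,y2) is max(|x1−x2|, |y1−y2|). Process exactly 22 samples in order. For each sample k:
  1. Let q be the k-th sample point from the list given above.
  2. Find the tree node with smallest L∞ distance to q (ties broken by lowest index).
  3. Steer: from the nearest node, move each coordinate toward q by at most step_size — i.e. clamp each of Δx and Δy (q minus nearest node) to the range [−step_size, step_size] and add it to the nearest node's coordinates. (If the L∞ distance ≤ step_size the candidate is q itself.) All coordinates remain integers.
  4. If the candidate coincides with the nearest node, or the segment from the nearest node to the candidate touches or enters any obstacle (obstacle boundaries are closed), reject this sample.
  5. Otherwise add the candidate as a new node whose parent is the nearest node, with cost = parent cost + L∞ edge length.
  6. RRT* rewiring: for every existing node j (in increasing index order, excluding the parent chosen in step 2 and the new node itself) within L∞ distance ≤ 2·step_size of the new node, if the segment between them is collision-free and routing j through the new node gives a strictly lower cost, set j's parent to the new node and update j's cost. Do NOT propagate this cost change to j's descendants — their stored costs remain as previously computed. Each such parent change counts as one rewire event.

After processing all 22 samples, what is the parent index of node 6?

Parent of node 6: 3

1. q=(10,7) nearest=0 d=8 new=(4,2) → add node 1 parent=0 cost=2
2. q=(9,20) nearest=1 d=18 new=(6,4) → add node 2 parent=1 cost=4
3. q=(1,5) nearest=1 d=3 new=(2,4) → add node 3 parent=1 cost=4
4. q=(6,18) nearest=2 d=14 new=(6,6) → add node 4 parent=2 cost=6
5. q=(7,22) nearest=4 d=16 new=(7,8) → add node 5 parent=4 cost=8
6. q=(6,34) nearest=5 d=26 new=(6,10) → blocked by [5,7]×[9,13], reject
7. q=(4,8) nearest=4 d=2 new=(4,8) → blocked by [3,5]×[6,10], reject
8. q=(1,7) nearest=3 d=3 new=(1,6) → add node 6 parent=3 cost=6
9. q=(3,36) nearest=5 d=28 new=(5,10) → blocked by [3,5]×[6,10], reject
10. q=(3,18) nearest=5 d=10 new=(5,10) → blocked by [3,5]×[6,10], reject
11. q=(8,15) nearest=5 d=7 new=(8,10) → blocked by [8,10]×[7,13], reject
12. q=(6,28) nearest=5 d=20 new=(6,10) → blocked by [5,7]×[9,13], reject
13. q=(2,2) nearest=0 d=2 new=(2,2) → add node 7 parent=0 cost=2
14. q=(10,36) nearest=5 d=28 new=(9,10) → blocked by [8,10]×[7,13], reject
15. q=(8,40) nearest=5 d=32 new=(8,10) → blocked by [8,10]×[7,13], reject
16. q=(8,24) nearest=5 d=16 new=(8,10) → blocked by [8,10]×[7,13], reject
17. q=(2,11) nearest=4 d=5 new=(4,8) → blocked by [3,5]×[6,10], reject
18. q=(1,19) nearest=5 d=11 new=(5,10) → blocked by [3,5]×[6,10], reject
19. q=(0,0) nearest=0 d=2 new=(0,0) → add node 8 parent=0 cost=2
20. q=(6,7) nearest=4 d=1 new=(6,7) → add node 9 parent=4 cost=7
21. q=(8,25) nearest=5 d=17 new=(8,10) → blocked by [8,10]×[7,13], reject
22. q=(3,37) nearest=5 d=29 new=(5,10) → blocked by [3,5]×[6,10], reject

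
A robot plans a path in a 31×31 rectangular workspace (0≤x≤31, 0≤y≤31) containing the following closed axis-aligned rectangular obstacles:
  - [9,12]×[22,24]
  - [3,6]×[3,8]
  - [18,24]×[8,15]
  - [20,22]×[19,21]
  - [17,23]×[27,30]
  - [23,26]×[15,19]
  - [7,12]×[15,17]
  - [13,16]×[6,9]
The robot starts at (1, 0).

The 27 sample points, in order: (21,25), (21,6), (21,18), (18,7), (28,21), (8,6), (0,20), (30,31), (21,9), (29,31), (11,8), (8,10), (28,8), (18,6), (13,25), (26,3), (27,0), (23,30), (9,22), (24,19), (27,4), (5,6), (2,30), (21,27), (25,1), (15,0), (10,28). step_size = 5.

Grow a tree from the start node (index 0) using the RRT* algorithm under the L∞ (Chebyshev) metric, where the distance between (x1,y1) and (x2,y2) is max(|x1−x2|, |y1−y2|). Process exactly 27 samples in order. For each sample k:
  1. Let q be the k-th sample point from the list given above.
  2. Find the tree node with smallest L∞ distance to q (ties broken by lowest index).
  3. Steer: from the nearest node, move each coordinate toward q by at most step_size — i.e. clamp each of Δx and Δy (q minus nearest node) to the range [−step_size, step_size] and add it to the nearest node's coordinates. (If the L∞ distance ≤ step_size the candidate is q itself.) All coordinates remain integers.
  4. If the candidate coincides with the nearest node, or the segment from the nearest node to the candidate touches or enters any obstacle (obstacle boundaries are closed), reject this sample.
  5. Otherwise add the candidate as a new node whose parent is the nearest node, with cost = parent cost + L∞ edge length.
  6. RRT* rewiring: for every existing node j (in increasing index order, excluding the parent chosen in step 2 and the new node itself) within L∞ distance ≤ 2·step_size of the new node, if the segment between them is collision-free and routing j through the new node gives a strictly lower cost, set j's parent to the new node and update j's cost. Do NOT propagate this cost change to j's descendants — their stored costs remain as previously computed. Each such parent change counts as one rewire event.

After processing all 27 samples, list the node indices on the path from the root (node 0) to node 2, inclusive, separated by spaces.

1. q=(21,25) nearest=0 d=25 new=(6,5) → blocked by [3,6]×[3,8], reject
2. q=(21,6) nearest=0 d=20 new=(6,5) → blocked by [3,6]×[3,8], reject
3. q=(21,18) nearest=0 d=20 new=(6,5) → blocked by [3,6]×[3,8], reject
4. q=(18,7) nearest=0 d=17 new=(6,5) → blocked by [3,6]×[3,8], reject
5. q=(28,21) nearest=0 d=27 new=(6,5) → blocked by [3,6]×[3,8], reject
6. q=(8,6) nearest=0 d=7 new=(6,5) → blocked by [3,6]×[3,8], reject
7. q=(0,20) nearest=0 d=20 new=(0,5) → add node 1 parent=0 cost=5
8. q=(30,31) nearest=1 d=30 new=(5,10) → blocked by [3,6]×[3,8], reject
9. q=(21,9) nearest=0 d=20 new=(6,5) → blocked by [3,6]×[3,8], reject
10. q=(29,31) nearest=1 d=29 new=(5,10) → blocked by [3,6]×[3,8], reject
11. q=(11,8) nearest=0 d=10 new=(6,5) → blocked by [3,6]×[3,8], reject
12. q=(8,10) nearest=1 d=8 new=(5,10) → blocked by [3,6]×[3,8], reject
13. q=(28,8) nearest=0 d=27 new=(6,5) → blocked by [3,6]×[3,8], reject
14. q=(18,6) nearest=0 d=17 new=(6,5) → blocked by [3,6]×[3,8], reject
15. q=(13,25) nearest=1 d=20 new=(5,10) → blocked by [3,6]×[3,8], reject
16. q=(26,3) nearest=0 d=25 new=(6,3) → blocked by [3,6]×[3,8], reject
17. q=(27,0) nearest=0 d=26 new=(6,0) → add node 2 parent=0 cost=5
18. q=(23,30) nearest=1 d=25 new=(5,10) → blocked by [3,6]×[3,8], reject
19. q=(9,22) nearest=1 d=17 new=(5,10) → blocked by [3,6]×[3,8], reject
20. q=(24,19) nearest=2 d=19 new=(11,5) → add node 3 parent=2 cost=10
21. q=(27,4) nearest=3 d=16 new=(16,4) → add node 4 parent=3 cost=15
22. q=(5,6) nearest=1 d=5 new=(5,6) → blocked by [3,6]×[3,8], reject
23. q=(2,30) nearest=1 d=25 new=(2,10) → add node 5 parent=1 cost=10
24. q=(21,27) nearest=5 d=19 new=(7,15) → blocked by [7,12]×[15,17], reject
25. q=(25,1) nearest=4 d=9 new=(21,1) → add node 6 parent=4 cost=20
26. q=(15,0) nearest=4 d=4 new=(15,0) → add node 7 parent=4 cost=19
27. q=(10,28) nearest=5 d=18 new=(7,15) → blocked by [7,12]×[15,17], reject

Path: 0 2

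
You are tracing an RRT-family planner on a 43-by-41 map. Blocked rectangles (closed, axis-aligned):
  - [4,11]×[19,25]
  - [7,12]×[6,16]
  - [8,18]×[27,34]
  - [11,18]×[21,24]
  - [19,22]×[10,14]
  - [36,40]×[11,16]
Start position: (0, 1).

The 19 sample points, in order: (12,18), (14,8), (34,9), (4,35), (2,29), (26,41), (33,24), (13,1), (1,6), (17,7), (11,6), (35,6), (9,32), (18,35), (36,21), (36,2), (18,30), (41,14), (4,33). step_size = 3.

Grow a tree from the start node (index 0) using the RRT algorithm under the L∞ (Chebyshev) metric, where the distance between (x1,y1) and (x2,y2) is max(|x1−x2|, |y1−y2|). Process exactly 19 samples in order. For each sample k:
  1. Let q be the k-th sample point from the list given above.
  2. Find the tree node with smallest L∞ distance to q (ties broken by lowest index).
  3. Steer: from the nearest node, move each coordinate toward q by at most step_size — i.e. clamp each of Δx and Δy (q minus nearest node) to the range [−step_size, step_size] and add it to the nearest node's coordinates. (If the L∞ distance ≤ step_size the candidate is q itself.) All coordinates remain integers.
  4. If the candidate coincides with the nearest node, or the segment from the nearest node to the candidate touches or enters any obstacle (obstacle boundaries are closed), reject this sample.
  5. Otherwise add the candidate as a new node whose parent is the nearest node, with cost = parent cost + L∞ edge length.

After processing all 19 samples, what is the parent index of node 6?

Parent of node 6: 1

1. q=(12,18) nearest=0 d=17 new=(3,4) → add node 1 parent=0 cost=3
2. q=(14,8) nearest=1 d=11 new=(6,7) → add node 2 parent=1 cost=6
3. q=(34,9) nearest=2 d=28 new=(9,9) → blocked by [7,12]×[6,16], reject
4. q=(4,35) nearest=2 d=28 new=(4,10) → add node 3 parent=2 cost=9
5. q=(2,29) nearest=3 d=19 new=(2,13) → add node 4 parent=3 cost=12
6. q=(26,41) nearest=4 d=28 new=(5,16) → add node 5 parent=4 cost=15
7. q=(33,24) nearest=2 d=27 new=(9,10) → blocked by [7,12]×[6,16], reject
8. q=(13,1) nearest=2 d=7 new=(9,4) → blocked by [7,12]×[6,16], reject
9. q=(1,6) nearest=1 d=2 new=(1,6) → add node 6 parent=1 cost=5
10. q=(17,7) nearest=2 d=11 new=(9,7) → blocked by [7,12]×[6,16], reject
11. q=(11,6) nearest=2 d=5 new=(9,6) → blocked by [7,12]×[6,16], reject
12. q=(35,6) nearest=2 d=29 new=(9,6) → blocked by [7,12]×[6,16], reject
13. q=(9,32) nearest=5 d=16 new=(8,19) → blocked by [4,11]×[19,25], reject
14. q=(18,35) nearest=5 d=19 new=(8,19) → blocked by [4,11]×[19,25], reject
15. q=(36,21) nearest=2 d=30 new=(9,10) → blocked by [7,12]×[6,16], reject
16. q=(36,2) nearest=2 d=30 new=(9,4) → blocked by [7,12]×[6,16], reject
17. q=(18,30) nearest=5 d=14 new=(8,19) → blocked by [4,11]×[19,25], reject
18. q=(41,14) nearest=2 d=35 new=(9,10) → blocked by [7,12]×[6,16], reject
19. q=(4,33) nearest=5 d=17 new=(4,19) → blocked by [4,11]×[19,25], reject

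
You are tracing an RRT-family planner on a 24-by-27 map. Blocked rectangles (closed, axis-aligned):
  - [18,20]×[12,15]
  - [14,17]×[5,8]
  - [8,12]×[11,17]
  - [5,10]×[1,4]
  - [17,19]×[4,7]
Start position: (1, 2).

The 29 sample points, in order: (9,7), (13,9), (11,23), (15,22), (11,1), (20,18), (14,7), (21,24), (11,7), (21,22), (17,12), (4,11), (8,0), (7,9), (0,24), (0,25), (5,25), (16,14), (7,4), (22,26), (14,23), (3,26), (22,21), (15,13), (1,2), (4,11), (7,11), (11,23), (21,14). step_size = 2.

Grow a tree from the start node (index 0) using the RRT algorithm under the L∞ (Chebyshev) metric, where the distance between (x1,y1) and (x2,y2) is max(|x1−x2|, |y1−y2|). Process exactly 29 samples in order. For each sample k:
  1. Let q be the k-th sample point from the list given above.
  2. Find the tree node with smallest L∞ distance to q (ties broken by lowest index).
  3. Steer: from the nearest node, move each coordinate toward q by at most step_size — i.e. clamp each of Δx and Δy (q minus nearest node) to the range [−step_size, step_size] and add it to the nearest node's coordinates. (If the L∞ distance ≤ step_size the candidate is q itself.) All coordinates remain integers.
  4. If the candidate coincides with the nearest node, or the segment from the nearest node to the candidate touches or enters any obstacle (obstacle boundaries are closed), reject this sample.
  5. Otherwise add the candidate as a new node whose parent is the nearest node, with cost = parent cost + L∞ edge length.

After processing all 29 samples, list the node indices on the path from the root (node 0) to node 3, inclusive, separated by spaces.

Path: 0 1 2 3

1. q=(9,7) nearest=0 d=8 new=(3,4) → add node 1 parent=0 cost=2
2. q=(13,9) nearest=1 d=10 new=(5,6) → add node 2 parent=1 cost=4
3. q=(11,23) nearest=2 d=17 new=(7,8) → add node 3 parent=2 cost=6
4. q=(15,22) nearest=3 d=14 new=(9,10) → add node 4 parent=3 cost=8
5. q=(11,1) nearest=2 d=6 new=(7,4) → blocked by [5,10]×[1,4], reject
6. q=(20,18) nearest=4 d=11 new=(11,12) → blocked by [8,12]×[11,17], reject
7. q=(14,7) nearest=4 d=5 new=(11,8) → add node 5 parent=4 cost=10
8. q=(21,24) nearest=4 d=14 new=(11,12) → blocked by [8,12]×[11,17], reject
9. q=(11,7) nearest=5 d=1 new=(11,7) → add node 6 parent=5 cost=11
10. q=(21,22) nearest=4 d=12 new=(11,12) → blocked by [8,12]×[11,17], reject
11. q=(17,12) nearest=5 d=6 new=(13,10) → add node 7 parent=5 cost=12
12. q=(4,11) nearest=3 d=3 new=(5,10) → add node 8 parent=3 cost=8
13. q=(8,0) nearest=1 d=5 new=(5,2) → blocked by [5,10]×[1,4], reject
14. q=(7,9) nearest=3 d=1 new=(7,9) → add node 9 parent=3 cost=7
15. q=(0,24) nearest=4 d=14 new=(7,12) → blocked by [8,12]×[11,17], reject
16. q=(0,25) nearest=4 d=15 new=(7,12) → blocked by [8,12]×[11,17], reject
17. q=(5,25) nearest=4 d=15 new=(7,12) → blocked by [8,12]×[11,17], reject
18. q=(16,14) nearest=7 d=4 new=(15,12) → add node 10 parent=7 cost=14
19. q=(7,4) nearest=2 d=2 new=(7,4) → blocked by [5,10]×[1,4], reject
20. q=(22,26) nearest=10 d=14 new=(17,14) → add node 11 parent=10 cost=16
21. q=(14,23) nearest=11 d=9 new=(15,16) → add node 12 parent=11 cost=18
22. q=(3,26) nearest=12 d=12 new=(13,18) → add node 13 parent=12 cost=20
23. q=(22,21) nearest=11 d=7 new=(19,16) → blocked by [18,20]×[12,15], reject
24. q=(15,13) nearest=10 d=1 new=(15,13) → add node 14 parent=10 cost=15
25. q=(1,2) nearest=0 d=0 → coincident, reject
26. q=(4,11) nearest=8 d=1 new=(4,11) → add node 15 parent=8 cost=9
27. q=(7,11) nearest=4 d=2 new=(7,11) → add node 16 parent=4 cost=10
28. q=(11,23) nearest=13 d=5 new=(11,20) → add node 17 parent=13 cost=22
29. q=(21,14) nearest=11 d=4 new=(19,14) → blocked by [18,20]×[12,15], reject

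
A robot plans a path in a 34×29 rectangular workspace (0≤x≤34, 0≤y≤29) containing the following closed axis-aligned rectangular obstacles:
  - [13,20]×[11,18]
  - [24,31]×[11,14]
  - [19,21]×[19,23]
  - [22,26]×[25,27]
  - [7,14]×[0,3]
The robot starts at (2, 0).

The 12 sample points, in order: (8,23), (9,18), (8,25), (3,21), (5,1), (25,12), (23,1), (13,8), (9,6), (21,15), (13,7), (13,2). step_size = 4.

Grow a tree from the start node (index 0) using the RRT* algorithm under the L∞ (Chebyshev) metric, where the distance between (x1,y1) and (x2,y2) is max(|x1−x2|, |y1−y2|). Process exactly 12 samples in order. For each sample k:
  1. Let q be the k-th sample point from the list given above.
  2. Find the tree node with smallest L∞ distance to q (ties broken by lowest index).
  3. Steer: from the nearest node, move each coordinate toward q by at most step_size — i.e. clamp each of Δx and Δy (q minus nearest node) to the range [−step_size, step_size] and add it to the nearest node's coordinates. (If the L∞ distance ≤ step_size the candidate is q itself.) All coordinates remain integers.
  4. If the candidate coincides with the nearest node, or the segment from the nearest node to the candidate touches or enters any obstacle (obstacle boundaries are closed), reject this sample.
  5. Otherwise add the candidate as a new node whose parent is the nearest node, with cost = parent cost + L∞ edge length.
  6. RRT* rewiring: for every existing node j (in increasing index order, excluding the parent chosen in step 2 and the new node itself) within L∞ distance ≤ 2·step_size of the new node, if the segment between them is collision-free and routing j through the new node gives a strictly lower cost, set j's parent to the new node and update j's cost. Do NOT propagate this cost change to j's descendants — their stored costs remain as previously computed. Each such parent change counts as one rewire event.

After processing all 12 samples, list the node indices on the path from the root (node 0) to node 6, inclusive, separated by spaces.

1. q=(8,23) nearest=0 d=23 new=(6,4) → add node 1 parent=0 cost=4
2. q=(9,18) nearest=1 d=14 new=(9,8) → add node 2 parent=1 cost=8
3. q=(8,25) nearest=2 d=17 new=(8,12) → add node 3 parent=2 cost=12
4. q=(3,21) nearest=3 d=9 new=(4,16) → add node 4 parent=3 cost=16
5. q=(5,1) nearest=0 d=3 new=(5,1) → add node 5 parent=0 cost=3
6. q=(25,12) nearest=2 d=16 new=(13,12) → blocked by [13,20]×[11,18], reject
7. q=(23,1) nearest=2 d=14 new=(13,4) → add node 6 parent=2 cost=12
8. q=(13,8) nearest=2 d=4 new=(13,8) → add node 7 parent=2 cost=12
9. q=(9,6) nearest=2 d=2 new=(9,6) → add node 8 parent=2 cost=10
10. q=(21,15) nearest=7 d=8 new=(17,12) → blocked by [13,20]×[11,18], reject
11. q=(13,7) nearest=7 d=1 new=(13,7) → add node 9 parent=7 cost=13
12. q=(13,2) nearest=6 d=2 new=(13,2) → blocked by [7,14]×[0,3], reject

Path: 0 1 2 6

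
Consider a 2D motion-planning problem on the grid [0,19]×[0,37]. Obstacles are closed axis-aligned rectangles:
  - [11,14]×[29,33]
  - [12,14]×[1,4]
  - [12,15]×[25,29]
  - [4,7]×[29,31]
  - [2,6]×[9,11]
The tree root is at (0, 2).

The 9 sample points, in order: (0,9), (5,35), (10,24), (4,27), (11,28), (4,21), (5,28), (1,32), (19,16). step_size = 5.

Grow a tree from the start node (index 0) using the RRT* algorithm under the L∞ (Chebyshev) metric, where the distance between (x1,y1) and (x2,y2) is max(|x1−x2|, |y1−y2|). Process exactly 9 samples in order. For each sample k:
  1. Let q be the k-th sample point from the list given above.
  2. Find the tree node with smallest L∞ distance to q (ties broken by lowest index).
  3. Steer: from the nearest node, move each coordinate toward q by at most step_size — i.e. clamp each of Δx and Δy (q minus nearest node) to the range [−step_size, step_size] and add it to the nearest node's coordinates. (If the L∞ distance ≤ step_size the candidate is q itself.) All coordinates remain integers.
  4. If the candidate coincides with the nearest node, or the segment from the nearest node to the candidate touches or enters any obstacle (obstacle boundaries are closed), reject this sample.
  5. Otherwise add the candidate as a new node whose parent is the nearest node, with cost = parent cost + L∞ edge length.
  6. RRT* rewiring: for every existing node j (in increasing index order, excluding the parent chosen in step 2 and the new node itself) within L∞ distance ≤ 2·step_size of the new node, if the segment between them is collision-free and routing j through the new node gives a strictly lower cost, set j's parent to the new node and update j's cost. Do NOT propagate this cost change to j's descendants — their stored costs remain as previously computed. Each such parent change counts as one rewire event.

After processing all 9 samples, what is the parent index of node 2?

1. q=(0,9) nearest=0 d=7 new=(0,7) → add node 1 parent=0 cost=5
2. q=(5,35) nearest=1 d=28 new=(5,12) → blocked by [2,6]×[9,11], reject
3. q=(10,24) nearest=1 d=17 new=(5,12) → blocked by [2,6]×[9,11], reject
4. q=(4,27) nearest=1 d=20 new=(4,12) → blocked by [2,6]×[9,11], reject
5. q=(11,28) nearest=1 d=21 new=(5,12) → blocked by [2,6]×[9,11], reject
6. q=(4,21) nearest=1 d=14 new=(4,12) → blocked by [2,6]×[9,11], reject
7. q=(5,28) nearest=1 d=21 new=(5,12) → blocked by [2,6]×[9,11], reject
8. q=(1,32) nearest=1 d=25 new=(1,12) → add node 2 parent=1 cost=10
9. q=(19,16) nearest=2 d=18 new=(6,16) → add node 3 parent=2 cost=15

Parent of node 2: 1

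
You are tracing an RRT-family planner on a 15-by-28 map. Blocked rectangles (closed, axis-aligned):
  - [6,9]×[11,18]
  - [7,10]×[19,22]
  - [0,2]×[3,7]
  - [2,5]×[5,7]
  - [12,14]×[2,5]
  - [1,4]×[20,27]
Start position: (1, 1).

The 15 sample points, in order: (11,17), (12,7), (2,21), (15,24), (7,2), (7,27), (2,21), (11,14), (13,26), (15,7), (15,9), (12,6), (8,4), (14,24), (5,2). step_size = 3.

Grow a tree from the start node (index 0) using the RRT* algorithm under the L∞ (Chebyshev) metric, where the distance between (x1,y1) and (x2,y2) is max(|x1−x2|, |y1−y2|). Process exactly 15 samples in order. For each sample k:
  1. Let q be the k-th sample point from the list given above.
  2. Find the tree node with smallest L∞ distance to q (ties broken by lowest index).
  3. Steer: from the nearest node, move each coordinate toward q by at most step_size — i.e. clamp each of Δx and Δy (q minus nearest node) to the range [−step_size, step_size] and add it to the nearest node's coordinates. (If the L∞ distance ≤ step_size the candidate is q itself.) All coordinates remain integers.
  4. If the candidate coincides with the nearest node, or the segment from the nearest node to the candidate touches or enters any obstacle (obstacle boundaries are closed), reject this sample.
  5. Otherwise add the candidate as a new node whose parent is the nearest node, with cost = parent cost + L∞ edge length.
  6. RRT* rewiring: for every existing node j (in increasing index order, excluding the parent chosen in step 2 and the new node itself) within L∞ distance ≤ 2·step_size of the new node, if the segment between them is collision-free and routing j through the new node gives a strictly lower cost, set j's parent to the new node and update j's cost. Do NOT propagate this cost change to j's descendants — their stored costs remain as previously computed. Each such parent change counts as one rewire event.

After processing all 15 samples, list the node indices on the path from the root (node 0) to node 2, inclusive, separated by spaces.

1. q=(11,17) nearest=0 d=16 new=(4,4) → add node 1 parent=0 cost=3
2. q=(12,7) nearest=1 d=8 new=(7,7) → blocked by [2,5]×[5,7], reject
3. q=(2,21) nearest=1 d=17 new=(2,7) → blocked by [0,2]×[3,7], reject
4. q=(15,24) nearest=1 d=20 new=(7,7) → blocked by [2,5]×[5,7], reject
5. q=(7,2) nearest=1 d=3 new=(7,2) → add node 2 parent=1 cost=6
6. q=(7,27) nearest=1 d=23 new=(7,7) → blocked by [2,5]×[5,7], reject
7. q=(2,21) nearest=1 d=17 new=(2,7) → blocked by [0,2]×[3,7], reject
8. q=(11,14) nearest=1 d=10 new=(7,7) → blocked by [2,5]×[5,7], reject
9. q=(13,26) nearest=1 d=22 new=(7,7) → blocked by [2,5]×[5,7], reject
10. q=(15,7) nearest=2 d=8 new=(10,5) → add node 3 parent=2 cost=9
11. q=(15,9) nearest=3 d=5 new=(13,8) → add node 4 parent=3 cost=12
12. q=(12,6) nearest=3 d=2 new=(12,6) → add node 5 parent=3 cost=11
13. q=(8,4) nearest=2 d=2 new=(8,4) → add node 6 parent=2 cost=8
14. q=(14,24) nearest=4 d=16 new=(14,11) → add node 7 parent=4 cost=15
15. q=(5,2) nearest=1 d=2 new=(5,2) → add node 8 parent=1 cost=5

Path: 0 1 2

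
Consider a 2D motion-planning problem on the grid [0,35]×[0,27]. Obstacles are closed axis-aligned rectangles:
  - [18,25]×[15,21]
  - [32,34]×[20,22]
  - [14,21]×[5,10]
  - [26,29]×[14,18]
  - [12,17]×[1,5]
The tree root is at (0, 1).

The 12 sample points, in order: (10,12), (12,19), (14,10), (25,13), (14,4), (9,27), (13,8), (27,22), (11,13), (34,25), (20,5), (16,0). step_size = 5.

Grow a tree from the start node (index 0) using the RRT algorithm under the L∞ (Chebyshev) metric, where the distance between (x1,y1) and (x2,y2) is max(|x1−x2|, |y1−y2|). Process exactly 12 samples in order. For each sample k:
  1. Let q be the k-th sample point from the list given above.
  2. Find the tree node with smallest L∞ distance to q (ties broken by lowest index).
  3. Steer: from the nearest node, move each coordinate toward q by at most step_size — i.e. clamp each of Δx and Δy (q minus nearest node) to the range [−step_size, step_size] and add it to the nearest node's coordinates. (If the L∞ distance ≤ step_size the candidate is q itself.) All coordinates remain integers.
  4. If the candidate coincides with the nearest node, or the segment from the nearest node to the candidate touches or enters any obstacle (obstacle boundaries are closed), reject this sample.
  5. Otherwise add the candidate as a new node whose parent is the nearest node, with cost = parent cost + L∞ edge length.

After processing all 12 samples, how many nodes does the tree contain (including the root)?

Node count: 7

1. q=(10,12) nearest=0 d=11 new=(5,6) → add node 1 parent=0 cost=5
2. q=(12,19) nearest=1 d=13 new=(10,11) → add node 2 parent=1 cost=10
3. q=(14,10) nearest=2 d=4 new=(14,10) → blocked by [14,21]×[5,10], reject
4. q=(25,13) nearest=2 d=15 new=(15,13) → add node 3 parent=2 cost=15
5. q=(14,4) nearest=2 d=7 new=(14,6) → blocked by [14,21]×[5,10], reject
6. q=(9,27) nearest=3 d=14 new=(10,18) → add node 4 parent=3 cost=20
7. q=(13,8) nearest=2 d=3 new=(13,8) → add node 5 parent=2 cost=13
8. q=(27,22) nearest=3 d=12 new=(20,18) → blocked by [18,25]×[15,21], reject
9. q=(11,13) nearest=2 d=2 new=(11,13) → add node 6 parent=2 cost=12
10. q=(34,25) nearest=3 d=19 new=(20,18) → blocked by [18,25]×[15,21], reject
11. q=(20,5) nearest=5 d=7 new=(18,5) → blocked by [14,21]×[5,10], reject
12. q=(16,0) nearest=5 d=8 new=(16,3) → blocked by [14,21]×[5,10], reject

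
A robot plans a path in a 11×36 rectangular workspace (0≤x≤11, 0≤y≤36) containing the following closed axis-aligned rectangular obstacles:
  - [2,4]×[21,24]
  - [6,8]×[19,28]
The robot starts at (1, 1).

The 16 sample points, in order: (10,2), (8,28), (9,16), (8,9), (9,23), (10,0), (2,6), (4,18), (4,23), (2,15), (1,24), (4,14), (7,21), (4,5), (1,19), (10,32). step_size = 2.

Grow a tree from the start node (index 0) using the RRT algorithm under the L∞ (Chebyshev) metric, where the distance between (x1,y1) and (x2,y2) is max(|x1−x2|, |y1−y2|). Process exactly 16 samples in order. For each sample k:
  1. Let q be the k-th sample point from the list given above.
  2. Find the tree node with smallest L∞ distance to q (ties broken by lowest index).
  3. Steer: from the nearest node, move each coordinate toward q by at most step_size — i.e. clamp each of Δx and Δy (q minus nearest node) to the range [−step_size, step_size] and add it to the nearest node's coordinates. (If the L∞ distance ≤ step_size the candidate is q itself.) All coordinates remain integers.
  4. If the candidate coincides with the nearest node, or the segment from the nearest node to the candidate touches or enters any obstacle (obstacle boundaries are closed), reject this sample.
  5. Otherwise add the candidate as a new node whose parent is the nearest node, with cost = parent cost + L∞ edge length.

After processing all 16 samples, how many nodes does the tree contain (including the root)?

Node count: 16

1. q=(10,2) nearest=0 d=9 new=(3,2) → add node 1 parent=0 cost=2
2. q=(8,28) nearest=1 d=26 new=(5,4) → add node 2 parent=1 cost=4
3. q=(9,16) nearest=2 d=12 new=(7,6) → add node 3 parent=2 cost=6
4. q=(8,9) nearest=3 d=3 new=(8,8) → add node 4 parent=3 cost=8
5. q=(9,23) nearest=4 d=15 new=(9,10) → add node 5 parent=4 cost=10
6. q=(10,0) nearest=2 d=5 new=(7,2) → add node 6 parent=2 cost=6
7. q=(2,6) nearest=2 d=3 new=(3,6) → add node 7 parent=2 cost=6
8. q=(4,18) nearest=5 d=8 new=(7,12) → add node 8 parent=5 cost=12
9. q=(4,23) nearest=8 d=11 new=(5,14) → add node 9 parent=8 cost=14
10. q=(2,15) nearest=9 d=3 new=(3,15) → add node 10 parent=9 cost=16
11. q=(1,24) nearest=10 d=9 new=(1,17) → add node 11 parent=10 cost=18
12. q=(4,14) nearest=9 d=1 new=(4,14) → add node 12 parent=9 cost=15
13. q=(7,21) nearest=10 d=6 new=(5,17) → add node 13 parent=10 cost=18
14. q=(4,5) nearest=2 d=1 new=(4,5) → add node 14 parent=2 cost=5
15. q=(1,19) nearest=11 d=2 new=(1,19) → add node 15 parent=11 cost=20
16. q=(10,32) nearest=15 d=13 new=(3,21) → blocked by [2,4]×[21,24], reject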